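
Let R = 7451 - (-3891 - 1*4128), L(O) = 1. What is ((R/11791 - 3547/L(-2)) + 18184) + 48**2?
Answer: 15366677/907 ≈ 16942.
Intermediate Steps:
R = 15470 (R = 7451 - (-3891 - 4128) = 7451 - 1*(-8019) = 7451 + 8019 = 15470)
((R/11791 - 3547/L(-2)) + 18184) + 48**2 = ((15470/11791 - 3547/1) + 18184) + 48**2 = ((15470*(1/11791) - 3547*1) + 18184) + 2304 = ((1190/907 - 3547) + 18184) + 2304 = (-3215939/907 + 18184) + 2304 = 13276949/907 + 2304 = 15366677/907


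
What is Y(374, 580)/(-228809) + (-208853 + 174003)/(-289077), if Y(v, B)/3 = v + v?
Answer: 7325304862/66143419293 ≈ 0.11075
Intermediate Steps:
Y(v, B) = 6*v (Y(v, B) = 3*(v + v) = 3*(2*v) = 6*v)
Y(374, 580)/(-228809) + (-208853 + 174003)/(-289077) = (6*374)/(-228809) + (-208853 + 174003)/(-289077) = 2244*(-1/228809) - 34850*(-1/289077) = -2244/228809 + 34850/289077 = 7325304862/66143419293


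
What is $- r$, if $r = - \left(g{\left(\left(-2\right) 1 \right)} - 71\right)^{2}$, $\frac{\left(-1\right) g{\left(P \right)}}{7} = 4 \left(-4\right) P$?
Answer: $87025$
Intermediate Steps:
$g{\left(P \right)} = 112 P$ ($g{\left(P \right)} = - 7 \cdot 4 \left(-4\right) P = - 7 \left(- 16 P\right) = 112 P$)
$r = -87025$ ($r = - \left(112 \left(\left(-2\right) 1\right) - 71\right)^{2} = - \left(112 \left(-2\right) - 71\right)^{2} = - \left(-224 - 71\right)^{2} = - \left(-295\right)^{2} = \left(-1\right) 87025 = -87025$)
$- r = \left(-1\right) \left(-87025\right) = 87025$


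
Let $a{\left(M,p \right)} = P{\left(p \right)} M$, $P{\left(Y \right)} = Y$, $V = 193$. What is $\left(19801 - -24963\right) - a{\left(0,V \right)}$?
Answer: $44764$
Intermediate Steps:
$a{\left(M,p \right)} = M p$ ($a{\left(M,p \right)} = p M = M p$)
$\left(19801 - -24963\right) - a{\left(0,V \right)} = \left(19801 - -24963\right) - 0 \cdot 193 = \left(19801 + 24963\right) - 0 = 44764 + 0 = 44764$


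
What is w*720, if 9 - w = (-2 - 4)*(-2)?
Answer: -2160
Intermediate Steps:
w = -3 (w = 9 - (-2 - 4)*(-2) = 9 - (-6)*(-2) = 9 - 1*12 = 9 - 12 = -3)
w*720 = -3*720 = -2160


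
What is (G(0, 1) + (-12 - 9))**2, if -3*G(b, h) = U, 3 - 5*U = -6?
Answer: 11664/25 ≈ 466.56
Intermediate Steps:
U = 9/5 (U = 3/5 - 1/5*(-6) = 3/5 + 6/5 = 9/5 ≈ 1.8000)
G(b, h) = -3/5 (G(b, h) = -1/3*9/5 = -3/5)
(G(0, 1) + (-12 - 9))**2 = (-3/5 + (-12 - 9))**2 = (-3/5 - 21)**2 = (-108/5)**2 = 11664/25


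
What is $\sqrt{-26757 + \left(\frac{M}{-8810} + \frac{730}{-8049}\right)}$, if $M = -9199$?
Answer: $\frac{i \sqrt{134541917911247505510}}{70911690} \approx 163.57 i$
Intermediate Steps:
$\sqrt{-26757 + \left(\frac{M}{-8810} + \frac{730}{-8049}\right)} = \sqrt{-26757 + \left(- \frac{9199}{-8810} + \frac{730}{-8049}\right)} = \sqrt{-26757 + \left(\left(-9199\right) \left(- \frac{1}{8810}\right) + 730 \left(- \frac{1}{8049}\right)\right)} = \sqrt{-26757 + \left(\frac{9199}{8810} - \frac{730}{8049}\right)} = \sqrt{-26757 + \frac{67611451}{70911690}} = \sqrt{- \frac{1897316477879}{70911690}} = \frac{i \sqrt{134541917911247505510}}{70911690}$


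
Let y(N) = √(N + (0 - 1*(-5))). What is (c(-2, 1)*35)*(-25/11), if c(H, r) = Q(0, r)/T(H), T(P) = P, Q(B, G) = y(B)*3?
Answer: 2625*√5/22 ≈ 266.80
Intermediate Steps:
y(N) = √(5 + N) (y(N) = √(N + (0 + 5)) = √(N + 5) = √(5 + N))
Q(B, G) = 3*√(5 + B) (Q(B, G) = √(5 + B)*3 = 3*√(5 + B))
c(H, r) = 3*√5/H (c(H, r) = (3*√(5 + 0))/H = (3*√5)/H = 3*√5/H)
(c(-2, 1)*35)*(-25/11) = ((3*√5/(-2))*35)*(-25/11) = ((3*√5*(-½))*35)*(-25*1/11) = (-3*√5/2*35)*(-25/11) = -105*√5/2*(-25/11) = 2625*√5/22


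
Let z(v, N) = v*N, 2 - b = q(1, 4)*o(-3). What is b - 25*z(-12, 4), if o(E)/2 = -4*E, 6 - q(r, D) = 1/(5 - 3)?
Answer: 1070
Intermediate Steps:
q(r, D) = 11/2 (q(r, D) = 6 - 1/(5 - 3) = 6 - 1/2 = 11/2)
o(E) = -8*E (o(E) = 2*(-4*E) = -8*E)
b = -130 (b = 2 - 11*(-8*(-3))/2 = 2 - 11*24/2 = 2 - 1*132 = 2 - 132 = -130)
z(v, N) = N*v
b - 25*z(-12, 4) = -130 - 100*(-12) = -130 - 25*(-48) = -130 + 1200 = 1070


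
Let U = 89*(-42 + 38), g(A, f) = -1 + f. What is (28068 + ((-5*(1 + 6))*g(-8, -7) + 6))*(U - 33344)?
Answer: -955529800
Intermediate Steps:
U = -356 (U = 89*(-4) = -356)
(28068 + ((-5*(1 + 6))*g(-8, -7) + 6))*(U - 33344) = (28068 + ((-5*(1 + 6))*(-1 - 7) + 6))*(-356 - 33344) = (28068 + (-5*7*(-8) + 6))*(-33700) = (28068 + (-35*(-8) + 6))*(-33700) = (28068 + (280 + 6))*(-33700) = (28068 + 286)*(-33700) = 28354*(-33700) = -955529800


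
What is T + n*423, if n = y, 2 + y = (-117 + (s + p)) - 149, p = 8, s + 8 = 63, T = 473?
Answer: -86242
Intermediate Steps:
s = 55 (s = -8 + 63 = 55)
y = -205 (y = -2 + ((-117 + (55 + 8)) - 149) = -2 + ((-117 + 63) - 149) = -2 + (-54 - 149) = -2 - 203 = -205)
n = -205
T + n*423 = 473 - 205*423 = 473 - 86715 = -86242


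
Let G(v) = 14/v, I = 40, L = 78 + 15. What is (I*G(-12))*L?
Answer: -4340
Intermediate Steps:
L = 93
(I*G(-12))*L = (40*(14/(-12)))*93 = (40*(14*(-1/12)))*93 = (40*(-7/6))*93 = -140/3*93 = -4340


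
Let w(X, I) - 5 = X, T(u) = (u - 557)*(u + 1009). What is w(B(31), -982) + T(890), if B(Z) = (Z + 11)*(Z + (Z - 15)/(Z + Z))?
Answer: 19644230/31 ≈ 6.3369e+5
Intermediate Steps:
T(u) = (-557 + u)*(1009 + u)
B(Z) = (11 + Z)*(Z + (-15 + Z)/(2*Z)) (B(Z) = (11 + Z)*(Z + (-15 + Z)/((2*Z))) = (11 + Z)*(Z + (-15 + Z)*(1/(2*Z))) = (11 + Z)*(Z + (-15 + Z)/(2*Z)))
w(X, I) = 5 + X
w(B(31), -982) + T(890) = (5 + (-2 + 31² - 165/2/31 + (23/2)*31)) + (-562013 + 890² + 452*890) = (5 + (-2 + 961 - 165/2*1/31 + 713/2)) + (-562013 + 792100 + 402280) = (5 + (-2 + 961 - 165/62 + 713/2)) + 632367 = (5 + 40698/31) + 632367 = 40853/31 + 632367 = 19644230/31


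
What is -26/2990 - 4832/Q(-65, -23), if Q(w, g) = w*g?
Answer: -969/299 ≈ -3.2408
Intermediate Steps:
Q(w, g) = g*w
-26/2990 - 4832/Q(-65, -23) = -26/2990 - 4832/((-23*(-65))) = -26*1/2990 - 4832/1495 = -1/115 - 4832*1/1495 = -1/115 - 4832/1495 = -969/299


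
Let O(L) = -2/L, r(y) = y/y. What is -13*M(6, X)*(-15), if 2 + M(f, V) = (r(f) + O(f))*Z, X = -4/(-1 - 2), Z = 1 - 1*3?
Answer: -650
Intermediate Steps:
r(y) = 1
Z = -2 (Z = 1 - 3 = -2)
X = 4/3 (X = -4/(-3) = -4*(-⅓) = 4/3 ≈ 1.3333)
M(f, V) = -4 + 4/f (M(f, V) = -2 + (1 - 2/f)*(-2) = -2 + (-2 + 4/f) = -4 + 4/f)
-13*M(6, X)*(-15) = -13*(-4 + 4/6)*(-15) = -13*(-4 + 4*(⅙))*(-15) = -13*(-4 + ⅔)*(-15) = -13*(-10/3)*(-15) = (130/3)*(-15) = -650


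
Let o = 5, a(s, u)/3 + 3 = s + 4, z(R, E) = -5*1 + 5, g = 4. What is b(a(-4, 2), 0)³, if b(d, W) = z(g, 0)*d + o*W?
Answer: 0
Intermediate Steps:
z(R, E) = 0 (z(R, E) = -5 + 5 = 0)
a(s, u) = 3 + 3*s (a(s, u) = -9 + 3*(s + 4) = -9 + 3*(4 + s) = -9 + (12 + 3*s) = 3 + 3*s)
b(d, W) = 5*W (b(d, W) = 0*d + 5*W = 0 + 5*W = 5*W)
b(a(-4, 2), 0)³ = (5*0)³ = 0³ = 0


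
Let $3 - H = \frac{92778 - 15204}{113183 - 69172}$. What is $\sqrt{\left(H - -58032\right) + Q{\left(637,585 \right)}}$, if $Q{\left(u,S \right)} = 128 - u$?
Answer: $\frac{2 \sqrt{27855653504833}}{44011} \approx 239.84$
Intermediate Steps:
$H = \frac{54459}{44011}$ ($H = 3 - \frac{92778 - 15204}{113183 - 69172} = 3 - \frac{77574}{44011} = \frac{54459}{44011} \approx 1.2374$)
$\sqrt{\left(H - -58032\right) + Q{\left(637,585 \right)}} = \sqrt{\left(\frac{54459}{44011} - -58032\right) + \left(128 - 637\right)} = \sqrt{\left(\frac{54459}{44011} + 58032\right) + \left(128 - 637\right)} = \sqrt{\frac{2554100811}{44011} - 509} = \sqrt{\frac{2531699212}{44011}} = \frac{2 \sqrt{27855653504833}}{44011}$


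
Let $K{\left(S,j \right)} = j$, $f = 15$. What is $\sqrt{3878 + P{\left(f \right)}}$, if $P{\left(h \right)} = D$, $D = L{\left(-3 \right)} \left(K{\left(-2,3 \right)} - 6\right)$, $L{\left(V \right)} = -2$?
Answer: $2 \sqrt{971} \approx 62.322$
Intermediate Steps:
$D = 6$ ($D = - 2 \left(3 - 6\right) = \left(-2\right) \left(-3\right) = 6$)
$P{\left(h \right)} = 6$
$\sqrt{3878 + P{\left(f \right)}} = \sqrt{3878 + 6} = \sqrt{3884} = 2 \sqrt{971}$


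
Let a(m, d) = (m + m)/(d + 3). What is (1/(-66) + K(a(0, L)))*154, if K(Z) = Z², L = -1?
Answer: -7/3 ≈ -2.3333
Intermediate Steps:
a(m, d) = 2*m/(3 + d) (a(m, d) = (2*m)/(3 + d) = 2*m/(3 + d))
(1/(-66) + K(a(0, L)))*154 = (1/(-66) + (2*0/(3 - 1))²)*154 = (-1/66 + (2*0/2)²)*154 = (-1/66 + (2*0*(½))²)*154 = (-1/66 + 0²)*154 = (-1/66 + 0)*154 = -1/66*154 = -7/3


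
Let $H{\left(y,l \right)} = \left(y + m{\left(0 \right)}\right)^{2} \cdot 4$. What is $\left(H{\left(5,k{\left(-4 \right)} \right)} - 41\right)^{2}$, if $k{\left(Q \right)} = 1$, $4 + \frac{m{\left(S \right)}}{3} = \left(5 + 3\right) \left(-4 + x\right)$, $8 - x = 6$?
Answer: $145419481$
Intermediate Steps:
$x = 2$ ($x = 8 - 6 = 2$)
$m{\left(S \right)} = -60$ ($m{\left(S \right)} = -12 + 3 \left(5 + 3\right) \left(-4 + 2\right) = -12 + 3 \cdot 8 \left(-2\right) = -12 + 3 \left(-16\right) = -12 - 48 = -60$)
$H{\left(y,l \right)} = 4 \left(-60 + y\right)^{2}$ ($H{\left(y,l \right)} = \left(y - 60\right)^{2} \cdot 4 = \left(-60 + y\right)^{2} \cdot 4 = 4 \left(-60 + y\right)^{2}$)
$\left(H{\left(5,k{\left(-4 \right)} \right)} - 41\right)^{2} = \left(4 \left(-60 + 5\right)^{2} - 41\right)^{2} = \left(4 \left(-55\right)^{2} - 41\right)^{2} = \left(4 \cdot 3025 - 41\right)^{2} = \left(12100 - 41\right)^{2} = 12059^{2} = 145419481$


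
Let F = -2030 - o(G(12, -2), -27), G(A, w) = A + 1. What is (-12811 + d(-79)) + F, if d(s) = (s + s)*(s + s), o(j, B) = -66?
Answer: 10189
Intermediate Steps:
G(A, w) = 1 + A
F = -1964 (F = -2030 - 1*(-66) = -2030 + 66 = -1964)
d(s) = 4*s² (d(s) = (2*s)*(2*s) = 4*s²)
(-12811 + d(-79)) + F = (-12811 + 4*(-79)²) - 1964 = (-12811 + 4*6241) - 1964 = (-12811 + 24964) - 1964 = 12153 - 1964 = 10189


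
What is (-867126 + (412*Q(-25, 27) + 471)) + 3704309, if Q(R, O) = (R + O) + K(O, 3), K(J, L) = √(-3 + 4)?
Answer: 2838890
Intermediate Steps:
K(J, L) = 1 (K(J, L) = √1 = 1)
Q(R, O) = 1 + O + R (Q(R, O) = (R + O) + 1 = (O + R) + 1 = 1 + O + R)
(-867126 + (412*Q(-25, 27) + 471)) + 3704309 = (-867126 + (412*(1 + 27 - 25) + 471)) + 3704309 = (-867126 + (412*3 + 471)) + 3704309 = (-867126 + (1236 + 471)) + 3704309 = (-867126 + 1707) + 3704309 = -865419 + 3704309 = 2838890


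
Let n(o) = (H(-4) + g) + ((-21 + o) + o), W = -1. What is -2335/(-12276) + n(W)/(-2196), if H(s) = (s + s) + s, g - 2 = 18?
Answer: 73775/374418 ≈ 0.19704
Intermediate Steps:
g = 20 (g = 2 + 18 = 20)
H(s) = 3*s (H(s) = 2*s + s = 3*s)
n(o) = -13 + 2*o (n(o) = (3*(-4) + 20) + ((-21 + o) + o) = (-12 + 20) + (-21 + 2*o) = 8 + (-21 + 2*o) = -13 + 2*o)
-2335/(-12276) + n(W)/(-2196) = -2335/(-12276) + (-13 + 2*(-1))/(-2196) = -2335*(-1/12276) + (-13 - 2)*(-1/2196) = 2335/12276 - 15*(-1/2196) = 2335/12276 + 5/732 = 73775/374418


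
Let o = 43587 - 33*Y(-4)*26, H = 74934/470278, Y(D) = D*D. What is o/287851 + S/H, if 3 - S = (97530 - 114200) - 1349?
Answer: 1219820121847511/10784913417 ≈ 1.1310e+5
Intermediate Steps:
S = 18022 (S = 3 - ((97530 - 114200) - 1349) = 3 - (-16670 - 1349) = 3 - 1*(-18019) = 3 + 18019 = 18022)
Y(D) = D**2
H = 37467/235139 (H = 74934*(1/470278) = 37467/235139 ≈ 0.15934)
o = 29859 (o = 43587 - 33*(-4)**2*26 = 43587 - 33*16*26 = 43587 - 528*26 = 43587 - 1*13728 = 43587 - 13728 = 29859)
o/287851 + S/H = 29859/287851 + 18022/(37467/235139) = 29859*(1/287851) + 18022*(235139/37467) = 29859/287851 + 4237675058/37467 = 1219820121847511/10784913417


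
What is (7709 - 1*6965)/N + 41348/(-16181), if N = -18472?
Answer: -96977365/37361929 ≈ -2.5956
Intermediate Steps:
(7709 - 1*6965)/N + 41348/(-16181) = (7709 - 1*6965)/(-18472) + 41348/(-16181) = (7709 - 6965)*(-1/18472) + 41348*(-1/16181) = 744*(-1/18472) - 41348/16181 = -93/2309 - 41348/16181 = -96977365/37361929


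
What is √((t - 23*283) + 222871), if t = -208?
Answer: √216154 ≈ 464.92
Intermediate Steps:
√((t - 23*283) + 222871) = √((-208 - 23*283) + 222871) = √((-208 - 6509) + 222871) = √(-6717 + 222871) = √216154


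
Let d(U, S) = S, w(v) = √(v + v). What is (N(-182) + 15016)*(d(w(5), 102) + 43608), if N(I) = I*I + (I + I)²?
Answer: 7895599560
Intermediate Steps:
w(v) = √2*√v (w(v) = √(2*v) = √2*√v)
N(I) = 5*I² (N(I) = I² + (2*I)² = I² + 4*I² = 5*I²)
(N(-182) + 15016)*(d(w(5), 102) + 43608) = (5*(-182)² + 15016)*(102 + 43608) = (5*33124 + 15016)*43710 = (165620 + 15016)*43710 = 180636*43710 = 7895599560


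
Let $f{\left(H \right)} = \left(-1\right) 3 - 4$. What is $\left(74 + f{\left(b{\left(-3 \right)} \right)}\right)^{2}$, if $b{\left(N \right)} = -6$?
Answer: $4489$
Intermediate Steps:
$f{\left(H \right)} = -7$ ($f{\left(H \right)} = -3 - 4 = -7$)
$\left(74 + f{\left(b{\left(-3 \right)} \right)}\right)^{2} = \left(74 - 7\right)^{2} = 67^{2} = 4489$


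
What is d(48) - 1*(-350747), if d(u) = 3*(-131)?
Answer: 350354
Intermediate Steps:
d(u) = -393
d(48) - 1*(-350747) = -393 - 1*(-350747) = -393 + 350747 = 350354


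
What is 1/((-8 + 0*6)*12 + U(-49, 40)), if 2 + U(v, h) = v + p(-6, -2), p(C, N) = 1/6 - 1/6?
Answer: -1/147 ≈ -0.0068027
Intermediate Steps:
p(C, N) = 0 (p(C, N) = 1*(⅙) - 1*⅙ = ⅙ - ⅙ = 0)
U(v, h) = -2 + v (U(v, h) = -2 + (v + 0) = -2 + v)
1/((-8 + 0*6)*12 + U(-49, 40)) = 1/((-8 + 0*6)*12 + (-2 - 49)) = 1/((-8 + 0)*12 - 51) = 1/(-8*12 - 51) = 1/(-96 - 51) = 1/(-147) = -1/147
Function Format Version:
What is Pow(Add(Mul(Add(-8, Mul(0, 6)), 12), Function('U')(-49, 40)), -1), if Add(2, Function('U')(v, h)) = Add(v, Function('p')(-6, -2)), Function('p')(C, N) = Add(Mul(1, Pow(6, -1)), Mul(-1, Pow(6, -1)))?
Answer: Rational(-1, 147) ≈ -0.0068027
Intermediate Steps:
Function('p')(C, N) = 0 (Function('p')(C, N) = Add(Mul(1, Rational(1, 6)), Mul(-1, Rational(1, 6))) = Add(Rational(1, 6), Rational(-1, 6)) = 0)
Function('U')(v, h) = Add(-2, v) (Function('U')(v, h) = Add(-2, Add(v, 0)) = Add(-2, v))
Pow(Add(Mul(Add(-8, Mul(0, 6)), 12), Function('U')(-49, 40)), -1) = Pow(Add(Mul(Add(-8, Mul(0, 6)), 12), Add(-2, -49)), -1) = Pow(Add(Mul(Add(-8, 0), 12), -51), -1) = Pow(Add(Mul(-8, 12), -51), -1) = Pow(Add(-96, -51), -1) = Pow(-147, -1) = Rational(-1, 147)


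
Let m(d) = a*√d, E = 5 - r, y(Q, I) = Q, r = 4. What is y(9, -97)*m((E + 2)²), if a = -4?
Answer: -108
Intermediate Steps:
E = 1 (E = 5 - 1*4 = 5 - 4 = 1)
m(d) = -4*√d
y(9, -97)*m((E + 2)²) = 9*(-4*√((1 + 2)²)) = 9*(-4*√(3²)) = 9*(-4*√9) = 9*(-4*3) = 9*(-12) = -108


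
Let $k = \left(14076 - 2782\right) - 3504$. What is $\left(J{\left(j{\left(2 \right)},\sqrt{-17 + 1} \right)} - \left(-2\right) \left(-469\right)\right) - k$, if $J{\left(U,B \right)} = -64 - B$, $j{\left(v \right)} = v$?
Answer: $-8792 - 4 i \approx -8792.0 - 4.0 i$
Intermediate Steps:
$k = 7790$ ($k = 11294 - 3504 = 7790$)
$\left(J{\left(j{\left(2 \right)},\sqrt{-17 + 1} \right)} - \left(-2\right) \left(-469\right)\right) - k = \left(\left(-64 - \sqrt{-17 + 1}\right) - \left(-2\right) \left(-469\right)\right) - 7790 = \left(\left(-64 - \sqrt{-16}\right) - 938\right) - 7790 = \left(\left(-64 - 4 i\right) - 938\right) - 7790 = \left(-1002 - 4 i\right) - 7790 = -8792 - 4 i$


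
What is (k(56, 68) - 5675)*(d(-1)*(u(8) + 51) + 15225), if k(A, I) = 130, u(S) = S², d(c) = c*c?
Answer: -85060300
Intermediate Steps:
d(c) = c²
(k(56, 68) - 5675)*(d(-1)*(u(8) + 51) + 15225) = (130 - 5675)*((-1)²*(8² + 51) + 15225) = -5545*(1*(64 + 51) + 15225) = -5545*(1*115 + 15225) = -5545*(115 + 15225) = -5545*15340 = -85060300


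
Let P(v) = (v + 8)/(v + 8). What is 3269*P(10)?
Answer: 3269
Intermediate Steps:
P(v) = 1 (P(v) = (8 + v)/(8 + v) = 1)
3269*P(10) = 3269*1 = 3269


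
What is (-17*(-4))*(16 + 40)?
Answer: 3808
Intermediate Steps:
(-17*(-4))*(16 + 40) = 68*56 = 3808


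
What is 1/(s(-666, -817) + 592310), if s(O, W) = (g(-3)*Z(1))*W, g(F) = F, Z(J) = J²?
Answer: 1/594761 ≈ 1.6813e-6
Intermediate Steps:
s(O, W) = -3*W (s(O, W) = (-3*1²)*W = (-3*1)*W = -3*W)
1/(s(-666, -817) + 592310) = 1/(-3*(-817) + 592310) = 1/(2451 + 592310) = 1/594761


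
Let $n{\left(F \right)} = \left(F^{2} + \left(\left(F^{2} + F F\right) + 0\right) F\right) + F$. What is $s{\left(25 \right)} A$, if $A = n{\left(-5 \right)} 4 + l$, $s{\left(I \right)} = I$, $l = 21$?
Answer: $-22475$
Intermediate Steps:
$n{\left(F \right)} = F + F^{2} + 2 F^{3}$ ($n{\left(F \right)} = \left(F^{2} + \left(\left(F^{2} + F^{2}\right) + 0\right) F\right) + F = \left(F^{2} + \left(2 F^{2} + 0\right) F\right) + F = \left(F^{2} + 2 F^{2} F\right) + F = \left(F^{2} + 2 F^{3}\right) + F = F + F^{2} + 2 F^{3}$)
$A = -899$ ($A = - 5 \left(1 - 5 + 2 \left(-5\right)^{2}\right) 4 + 21 = - 5 \left(1 - 5 + 2 \cdot 25\right) 4 + 21 = - 5 \left(1 - 5 + 50\right) 4 + 21 = \left(-5\right) 46 \cdot 4 + 21 = \left(-230\right) 4 + 21 = -920 + 21 = -899$)
$s{\left(25 \right)} A = 25 \left(-899\right) = -22475$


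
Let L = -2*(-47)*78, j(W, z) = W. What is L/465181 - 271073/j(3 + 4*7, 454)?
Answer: -126097781921/14420611 ≈ -8744.3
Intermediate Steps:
L = 7332 (L = 94*78 = 7332)
L/465181 - 271073/j(3 + 4*7, 454) = 7332/465181 - 271073/(3 + 4*7) = 7332*(1/465181) - 271073/(3 + 28) = 7332/465181 - 271073/31 = -126097781921/14420611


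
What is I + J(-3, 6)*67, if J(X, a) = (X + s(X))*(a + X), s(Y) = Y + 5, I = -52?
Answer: -253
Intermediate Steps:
s(Y) = 5 + Y
J(X, a) = (5 + 2*X)*(X + a) (J(X, a) = (X + (5 + X))*(a + X) = (5 + 2*X)*(X + a))
I + J(-3, 6)*67 = -52 + ((-3)**2 - 3*6 - 3*(5 - 3) + 6*(5 - 3))*67 = -52 + (9 - 18 - 3*2 + 6*2)*67 = -52 + (9 - 18 - 6 + 12)*67 = -52 - 3*67 = -52 - 201 = -253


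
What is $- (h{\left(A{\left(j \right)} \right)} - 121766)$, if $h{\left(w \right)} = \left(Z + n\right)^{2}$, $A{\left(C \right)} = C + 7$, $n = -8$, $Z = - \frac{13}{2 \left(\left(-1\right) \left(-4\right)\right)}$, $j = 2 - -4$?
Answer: $\frac{7787095}{64} \approx 1.2167 \cdot 10^{5}$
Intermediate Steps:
$j = 6$ ($j = 2 + 4 = 6$)
$Z = - \frac{13}{8}$ ($Z = - \frac{13}{2 \cdot 4} = - \frac{13}{8} \approx -1.625$)
$A{\left(C \right)} = 7 + C$
$h{\left(w \right)} = \frac{5929}{64}$ ($h{\left(w \right)} = \left(- \frac{13}{8} - 8\right)^{2} = \left(- \frac{77}{8}\right)^{2} = \frac{5929}{64}$)
$- (h{\left(A{\left(j \right)} \right)} - 121766) = - (\frac{5929}{64} - 121766) = \left(-1\right) \left(- \frac{7787095}{64}\right) = \frac{7787095}{64}$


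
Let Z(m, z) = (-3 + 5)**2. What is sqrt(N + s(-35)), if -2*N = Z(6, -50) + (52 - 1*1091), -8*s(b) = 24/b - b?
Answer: sqrt(10058930)/140 ≈ 22.654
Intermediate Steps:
s(b) = -3/b + b/8 (s(b) = -(24/b - b)/8 = -(-b + 24/b)/8 = -3/b + b/8)
Z(m, z) = 4 (Z(m, z) = 2**2 = 4)
N = 1035/2 (N = -(4 + (52 - 1*1091))/2 = -(4 + (52 - 1091))/2 = -(4 - 1039)/2 = -1/2*(-1035) = 1035/2 ≈ 517.50)
sqrt(N + s(-35)) = sqrt(1035/2 + (-3/(-35) + (1/8)*(-35))) = sqrt(1035/2 + (-3*(-1/35) - 35/8)) = sqrt(1035/2 + (3/35 - 35/8)) = sqrt(1035/2 - 1201/280) = sqrt(143699/280) = sqrt(10058930)/140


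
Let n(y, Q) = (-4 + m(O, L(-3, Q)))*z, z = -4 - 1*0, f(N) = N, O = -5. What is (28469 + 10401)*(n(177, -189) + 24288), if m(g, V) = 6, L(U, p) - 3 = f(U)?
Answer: 943763600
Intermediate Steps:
z = -4 (z = -4 + 0 = -4)
L(U, p) = 3 + U
n(y, Q) = -8 (n(y, Q) = (-4 + 6)*(-4) = 2*(-4) = -8)
(28469 + 10401)*(n(177, -189) + 24288) = (28469 + 10401)*(-8 + 24288) = 38870*24280 = 943763600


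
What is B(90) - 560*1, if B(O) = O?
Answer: -470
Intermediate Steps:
B(90) - 560*1 = 90 - 560*1 = 90 - 560 = -470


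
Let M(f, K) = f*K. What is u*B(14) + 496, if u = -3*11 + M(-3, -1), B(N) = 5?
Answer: 346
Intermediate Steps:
M(f, K) = K*f
u = -30 (u = -3*11 - 1*(-3) = -33 + 3 = -30)
u*B(14) + 496 = -30*5 + 496 = -150 + 496 = 346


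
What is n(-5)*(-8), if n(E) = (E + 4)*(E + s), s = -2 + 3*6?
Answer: 88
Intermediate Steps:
s = 16 (s = -2 + 18 = 16)
n(E) = (4 + E)*(16 + E) (n(E) = (E + 4)*(E + 16) = (4 + E)*(16 + E))
n(-5)*(-8) = (64 + (-5)² + 20*(-5))*(-8) = (64 + 25 - 100)*(-8) = -11*(-8) = 88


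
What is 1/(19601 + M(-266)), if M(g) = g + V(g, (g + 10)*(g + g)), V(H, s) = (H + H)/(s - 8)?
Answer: 34046/658279277 ≈ 5.1720e-5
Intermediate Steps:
V(H, s) = 2*H/(-8 + s) (V(H, s) = (2*H)/(-8 + s) = 2*H/(-8 + s))
M(g) = g + 2*g/(-8 + 2*g*(10 + g)) (M(g) = g + 2*g/(-8 + (g + 10)*(g + g)) = g + 2*g/(-8 + (10 + g)*(2*g)) = g + 2*g/(-8 + 2*g*(10 + g)))
1/(19601 + M(-266)) = 1/(19601 - 266*(-3 - 266*(10 - 266))/(-4 - 266*(10 - 266))) = 1/(19601 - 266*(-3 - 266*(-256))/(-4 - 266*(-256))) = 1/(19601 - 266*(-3 + 68096)/(-4 + 68096)) = 1/(19601 - 266*68093/68092) = 1/(19601 - 266*1/68092*68093) = 1/(19601 - 9056369/34046) = 1/(658279277/34046) = 34046/658279277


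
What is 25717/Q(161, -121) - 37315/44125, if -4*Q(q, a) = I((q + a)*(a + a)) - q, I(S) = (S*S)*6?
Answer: -4196712675757/4961540659175 ≈ -0.84585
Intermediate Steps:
I(S) = 6*S² (I(S) = S²*6 = 6*S²)
Q(q, a) = q/4 - 6*a²*(a + q)² (Q(q, a) = -(6*((q + a)*(a + a))² - q)/4 = -(6*((a + q)*(2*a))² - q)/4 = -(6*(2*a*(a + q))² - q)/4 = -(6*(4*a²*(a + q)²) - q)/4 = -(24*a²*(a + q)² - q)/4 = -(-q + 24*a²*(a + q)²)/4 = q/4 - 6*a²*(a + q)²)
25717/Q(161, -121) - 37315/44125 = 25717/((¼)*161 - 6*(-121)²*(-121 + 161)²) - 37315/44125 = 25717/(161/4 - 6*14641*40²) - 37315*1/44125 = 25717/(161/4 - 6*14641*1600) - 7463/8825 = 25717/(161/4 - 140553600) - 7463/8825 = 25717/(-562214239/4) - 7463/8825 = 25717*(-4/562214239) - 7463/8825 = -102868/562214239 - 7463/8825 = -4196712675757/4961540659175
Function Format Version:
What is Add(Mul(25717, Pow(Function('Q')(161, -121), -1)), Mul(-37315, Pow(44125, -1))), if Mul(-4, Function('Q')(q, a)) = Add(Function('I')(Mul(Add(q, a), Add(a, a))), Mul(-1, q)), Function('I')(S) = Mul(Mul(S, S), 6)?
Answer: Rational(-4196712675757, 4961540659175) ≈ -0.84585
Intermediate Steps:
Function('I')(S) = Mul(6, Pow(S, 2)) (Function('I')(S) = Mul(Pow(S, 2), 6) = Mul(6, Pow(S, 2)))
Function('Q')(q, a) = Add(Mul(Rational(1, 4), q), Mul(-6, Pow(a, 2), Pow(Add(a, q), 2))) (Function('Q')(q, a) = Mul(Rational(-1, 4), Add(Mul(6, Pow(Mul(Add(q, a), Add(a, a)), 2)), Mul(-1, q))) = Mul(Rational(-1, 4), Add(Mul(6, Pow(Mul(Add(a, q), Mul(2, a)), 2)), Mul(-1, q))) = Mul(Rational(-1, 4), Add(Mul(6, Pow(Mul(2, a, Add(a, q)), 2)), Mul(-1, q))) = Mul(Rational(-1, 4), Add(Mul(6, Mul(4, Pow(a, 2), Pow(Add(a, q), 2))), Mul(-1, q))) = Mul(Rational(-1, 4), Add(Mul(24, Pow(a, 2), Pow(Add(a, q), 2)), Mul(-1, q))) = Mul(Rational(-1, 4), Add(Mul(-1, q), Mul(24, Pow(a, 2), Pow(Add(a, q), 2)))) = Add(Mul(Rational(1, 4), q), Mul(-6, Pow(a, 2), Pow(Add(a, q), 2))))
Add(Mul(25717, Pow(Function('Q')(161, -121), -1)), Mul(-37315, Pow(44125, -1))) = Add(Mul(25717, Pow(Add(Mul(Rational(1, 4), 161), Mul(-6, Pow(-121, 2), Pow(Add(-121, 161), 2))), -1)), Mul(-37315, Pow(44125, -1))) = Add(Mul(25717, Pow(Add(Rational(161, 4), Mul(-6, 14641, Pow(40, 2))), -1)), Mul(-37315, Rational(1, 44125))) = Add(Mul(25717, Pow(Add(Rational(161, 4), Mul(-6, 14641, 1600)), -1)), Rational(-7463, 8825)) = Add(Mul(25717, Pow(Add(Rational(161, 4), -140553600), -1)), Rational(-7463, 8825)) = Add(Mul(25717, Pow(Rational(-562214239, 4), -1)), Rational(-7463, 8825)) = Add(Mul(25717, Rational(-4, 562214239)), Rational(-7463, 8825)) = Add(Rational(-102868, 562214239), Rational(-7463, 8825)) = Rational(-4196712675757, 4961540659175)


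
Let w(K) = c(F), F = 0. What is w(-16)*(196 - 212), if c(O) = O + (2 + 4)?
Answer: -96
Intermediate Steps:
c(O) = 6 + O (c(O) = O + 6 = 6 + O)
w(K) = 6 (w(K) = 6 + 0 = 6)
w(-16)*(196 - 212) = 6*(196 - 212) = 6*(-16) = -96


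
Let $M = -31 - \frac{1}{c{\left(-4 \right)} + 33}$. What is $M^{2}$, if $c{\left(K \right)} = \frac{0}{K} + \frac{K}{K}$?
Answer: $\frac{1113025}{1156} \approx 962.82$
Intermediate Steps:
$c{\left(K \right)} = 1$ ($c{\left(K \right)} = 0 + 1 = 1$)
$M = - \frac{1055}{34}$ ($M = -31 - \frac{1}{1 + 33} = -31 - \frac{1}{34} = - \frac{1055}{34} \approx -31.029$)
$M^{2} = \left(- \frac{1055}{34}\right)^{2} = \frac{1113025}{1156}$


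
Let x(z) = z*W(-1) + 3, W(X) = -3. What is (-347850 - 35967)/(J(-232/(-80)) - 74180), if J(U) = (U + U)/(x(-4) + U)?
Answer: 22901081/4426054 ≈ 5.1742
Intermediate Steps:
x(z) = 3 - 3*z (x(z) = z*(-3) + 3 = -3*z + 3 = 3 - 3*z)
J(U) = 2*U/(15 + U) (J(U) = (U + U)/((3 - 3*(-4)) + U) = (2*U)/((3 + 12) + U) = (2*U)/(15 + U) = 2*U/(15 + U))
(-347850 - 35967)/(J(-232/(-80)) - 74180) = (-347850 - 35967)/(2*(-232/(-80))/(15 - 232/(-80)) - 74180) = -383817/(2*(-232*(-1/80))/(15 - 232*(-1/80)) - 74180) = -383817/(2*(29/10)/(15 + 29/10) - 74180) = -383817/(2*(29/10)/(179/10) - 74180) = -383817/(2*(29/10)*(10/179) - 74180) = -383817/(58/179 - 74180) = -383817/(-13278162/179) = -383817*(-179/13278162) = 22901081/4426054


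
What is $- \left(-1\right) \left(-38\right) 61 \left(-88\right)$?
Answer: $203984$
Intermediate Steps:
$- \left(-1\right) \left(-38\right) 61 \left(-88\right) = - \left(-1\right) \left(\left(-2318\right) \left(-88\right)\right) = - \left(-1\right) 203984 = \left(-1\right) \left(-203984\right) = 203984$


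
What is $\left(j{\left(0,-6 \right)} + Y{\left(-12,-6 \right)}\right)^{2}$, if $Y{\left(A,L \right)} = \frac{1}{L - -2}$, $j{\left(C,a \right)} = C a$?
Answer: $\frac{1}{16} \approx 0.0625$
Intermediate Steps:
$Y{\left(A,L \right)} = \frac{1}{2 + L}$ ($Y{\left(A,L \right)} = \frac{1}{L + 2} = \frac{1}{2 + L}$)
$\left(j{\left(0,-6 \right)} + Y{\left(-12,-6 \right)}\right)^{2} = \left(0 \left(-6\right) + \frac{1}{2 - 6}\right)^{2} = \left(0 + \frac{1}{-4}\right)^{2} = \left(0 - \frac{1}{4}\right)^{2} = \left(- \frac{1}{4}\right)^{2} = \frac{1}{16}$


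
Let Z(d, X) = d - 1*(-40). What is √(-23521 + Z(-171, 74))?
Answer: 18*I*√73 ≈ 153.79*I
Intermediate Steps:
Z(d, X) = 40 + d (Z(d, X) = d + 40 = 40 + d)
√(-23521 + Z(-171, 74)) = √(-23521 + (40 - 171)) = √(-23521 - 131) = √(-23652) = 18*I*√73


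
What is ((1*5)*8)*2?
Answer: 80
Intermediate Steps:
((1*5)*8)*2 = (5*8)*2 = 40*2 = 80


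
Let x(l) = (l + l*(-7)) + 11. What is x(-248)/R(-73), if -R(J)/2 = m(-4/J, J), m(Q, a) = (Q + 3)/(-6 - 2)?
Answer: 437708/223 ≈ 1962.8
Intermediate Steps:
m(Q, a) = -3/8 - Q/8 (m(Q, a) = (3 + Q)/(-8) = (3 + Q)*(-⅛) = -3/8 - Q/8)
R(J) = ¾ - 1/J (R(J) = -2*(-3/8 - (-1)/(2*J)) = -2*(-3/8 + 1/(2*J)) = ¾ - 1/J)
x(l) = 11 - 6*l (x(l) = (l - 7*l) + 11 = -6*l + 11 = 11 - 6*l)
x(-248)/R(-73) = (11 - 6*(-248))/(¾ - 1/(-73)) = (11 + 1488)/(¾ - 1*(-1/73)) = 1499/(¾ + 1/73) = 1499/(223/292) = 1499*(292/223) = 437708/223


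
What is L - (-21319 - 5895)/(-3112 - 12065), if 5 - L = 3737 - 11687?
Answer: 120705821/15177 ≈ 7953.2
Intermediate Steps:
L = 7955 (L = 5 - (3737 - 11687) = 5 - 1*(-7950) = 5 + 7950 = 7955)
L - (-21319 - 5895)/(-3112 - 12065) = 7955 - (-21319 - 5895)/(-3112 - 12065) = 7955 - (-27214)/(-15177) = 7955 - (-27214)*(-1)/15177 = 7955 - 1*27214/15177 = 7955 - 27214/15177 = 120705821/15177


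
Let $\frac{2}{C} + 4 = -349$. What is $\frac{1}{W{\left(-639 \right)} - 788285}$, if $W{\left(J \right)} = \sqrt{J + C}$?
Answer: $- \frac{278264605}{219351814377994} - \frac{i \sqrt{79625857}}{219351814377994} \approx -1.2686 \cdot 10^{-6} - 4.068 \cdot 10^{-11} i$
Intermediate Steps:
$C = - \frac{2}{353}$ ($C = \frac{2}{-4 - 349} = \frac{2}{-353} = 2 \left(- \frac{1}{353}\right) = - \frac{2}{353} \approx -0.0056657$)
$W{\left(J \right)} = \sqrt{- \frac{2}{353} + J}$ ($W{\left(J \right)} = \sqrt{J - \frac{2}{353}} = \sqrt{- \frac{2}{353} + J}$)
$\frac{1}{W{\left(-639 \right)} - 788285} = \frac{1}{\frac{\sqrt{-706 + 124609 \left(-639\right)}}{353} - 788285} = \frac{1}{\frac{\sqrt{-706 - 79625151}}{353} - 788285} = \frac{1}{\frac{\sqrt{-79625857}}{353} - 788285} = \frac{1}{\frac{i \sqrt{79625857}}{353} - 788285} = \frac{1}{-788285 + \frac{i \sqrt{79625857}}{353}}$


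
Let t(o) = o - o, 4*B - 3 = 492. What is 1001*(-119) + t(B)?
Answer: -119119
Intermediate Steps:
B = 495/4 (B = ¾ + (¼)*492 = ¾ + 123 = 495/4 ≈ 123.75)
t(o) = 0
1001*(-119) + t(B) = 1001*(-119) + 0 = -119119 + 0 = -119119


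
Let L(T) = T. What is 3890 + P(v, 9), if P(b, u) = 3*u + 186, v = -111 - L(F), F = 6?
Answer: 4103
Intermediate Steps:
v = -117 (v = -111 - 1*6 = -111 - 6 = -117)
P(b, u) = 186 + 3*u
3890 + P(v, 9) = 3890 + (186 + 3*9) = 3890 + (186 + 27) = 3890 + 213 = 4103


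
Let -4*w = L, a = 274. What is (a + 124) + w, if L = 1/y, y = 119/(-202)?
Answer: 94825/238 ≈ 398.42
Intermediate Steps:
y = -119/202 (y = 119*(-1/202) = -119/202 ≈ -0.58911)
L = -202/119 (L = 1/(-119/202) = -202/119 ≈ -1.6975)
w = 101/238 (w = -1/4*(-202/119) = 101/238 ≈ 0.42437)
(a + 124) + w = (274 + 124) + 101/238 = 398 + 101/238 = 94825/238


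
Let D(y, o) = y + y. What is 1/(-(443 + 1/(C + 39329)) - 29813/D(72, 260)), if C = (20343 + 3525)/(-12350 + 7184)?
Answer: -1625197968/1056435151013 ≈ -0.0015384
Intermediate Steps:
D(y, o) = 2*y
C = -1326/287 (C = 23868/(-5166) = 23868*(-1/5166) = -1326/287 ≈ -4.6202)
1/(-(443 + 1/(C + 39329)) - 29813/D(72, 260)) = 1/(-(443 + 1/(-1326/287 + 39329)) - 29813/(2*72)) = 1/(-(443 + 1/(11286097/287)) - 29813/144) = 1/(-(443 + 287/11286097) - 29813*1/144) = 1/(-1*4999741258/11286097 - 29813/144) = 1/(-4999741258/11286097 - 29813/144) = 1/(-1056435151013/1625197968) = -1625197968/1056435151013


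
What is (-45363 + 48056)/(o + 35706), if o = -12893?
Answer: 2693/22813 ≈ 0.11805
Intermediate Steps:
(-45363 + 48056)/(o + 35706) = (-45363 + 48056)/(-12893 + 35706) = 2693/22813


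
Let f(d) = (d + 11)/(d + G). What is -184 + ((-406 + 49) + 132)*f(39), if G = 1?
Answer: -1861/4 ≈ -465.25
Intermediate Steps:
f(d) = (11 + d)/(1 + d) (f(d) = (d + 11)/(d + 1) = (11 + d)/(1 + d))
-184 + ((-406 + 49) + 132)*f(39) = -184 + ((-406 + 49) + 132)*((11 + 39)/(1 + 39)) = -184 + (-357 + 132)*(50/40) = -184 - 45*50/8 = -184 - 225*5/4 = -184 - 1125/4 = -1861/4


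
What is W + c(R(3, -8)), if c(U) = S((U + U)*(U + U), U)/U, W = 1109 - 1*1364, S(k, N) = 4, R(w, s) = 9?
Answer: -2291/9 ≈ -254.56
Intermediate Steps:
W = -255 (W = 1109 - 1364 = -255)
c(U) = 4/U
W + c(R(3, -8)) = -255 + 4/9 = -2291/9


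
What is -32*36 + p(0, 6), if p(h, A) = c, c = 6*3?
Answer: -1134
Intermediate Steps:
c = 18
p(h, A) = 18
-32*36 + p(0, 6) = -32*36 + 18 = -1152 + 18 = -1134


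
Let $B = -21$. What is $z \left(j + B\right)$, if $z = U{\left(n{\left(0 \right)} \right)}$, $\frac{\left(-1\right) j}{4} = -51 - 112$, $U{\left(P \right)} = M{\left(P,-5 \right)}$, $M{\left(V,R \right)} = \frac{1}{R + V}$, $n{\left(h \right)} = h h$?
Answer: $- \frac{631}{5} \approx -126.2$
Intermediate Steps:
$n{\left(h \right)} = h^{2}$
$U{\left(P \right)} = \frac{1}{-5 + P}$
$j = 652$ ($j = - 4 \left(-51 - 112\right) = \left(-4\right) \left(-163\right) = 652$)
$z = - \frac{1}{5}$ ($z = \frac{1}{-5 + 0^{2}} = \frac{1}{-5 + 0} = \frac{1}{-5} = - \frac{1}{5} \approx -0.2$)
$z \left(j + B\right) = - \frac{652 - 21}{5} = \left(- \frac{1}{5}\right) 631 = - \frac{631}{5}$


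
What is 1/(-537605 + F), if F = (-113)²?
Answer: -1/524836 ≈ -1.9054e-6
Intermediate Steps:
F = 12769
1/(-537605 + F) = 1/(-537605 + 12769) = 1/(-524836) = -1/524836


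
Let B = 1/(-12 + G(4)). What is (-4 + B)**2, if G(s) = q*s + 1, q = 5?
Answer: 1225/81 ≈ 15.123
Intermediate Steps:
G(s) = 1 + 5*s (G(s) = 5*s + 1 = 1 + 5*s)
B = 1/9 (B = 1/(-12 + (1 + 5*4)) = 1/(-12 + (1 + 20)) = 1/(-12 + 21) = 1/9 ≈ 0.11111)
(-4 + B)**2 = (-4 + 1/9)**2 = (-35/9)**2 = 1225/81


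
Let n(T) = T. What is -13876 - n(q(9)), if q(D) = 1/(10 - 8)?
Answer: -27753/2 ≈ -13877.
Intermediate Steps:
q(D) = ½ (q(D) = 1/2 = ½)
-13876 - n(q(9)) = -13876 - 1*½ = -13876 - ½ = -27753/2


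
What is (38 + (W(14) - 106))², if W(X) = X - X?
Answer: 4624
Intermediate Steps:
W(X) = 0
(38 + (W(14) - 106))² = (38 + (0 - 106))² = (38 - 106)² = (-68)² = 4624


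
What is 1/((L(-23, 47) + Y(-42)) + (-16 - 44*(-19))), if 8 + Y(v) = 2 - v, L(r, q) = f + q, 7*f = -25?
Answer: 7/6296 ≈ 0.0011118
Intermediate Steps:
f = -25/7 (f = (⅐)*(-25) = -25/7 ≈ -3.5714)
L(r, q) = -25/7 + q
Y(v) = -6 - v (Y(v) = -8 + (2 - v) = -6 - v)
1/((L(-23, 47) + Y(-42)) + (-16 - 44*(-19))) = 1/(((-25/7 + 47) + (-6 - 1*(-42))) + (-16 - 44*(-19))) = 1/((304/7 + (-6 + 42)) + (-16 + 836)) = 1/((304/7 + 36) + 820) = 1/(556/7 + 820) = 1/(6296/7) = 7/6296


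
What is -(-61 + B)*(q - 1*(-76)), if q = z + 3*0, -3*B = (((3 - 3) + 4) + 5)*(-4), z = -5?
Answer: 3479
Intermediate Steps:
B = 12 (B = -(((3 - 3) + 4) + 5)*(-4)/3 = -((0 + 4) + 5)*(-4)/3 = -(4 + 5)*(-4)/3 = -3*(-4) = -1/3*(-36) = 12)
q = -5 (q = -5 + 3*0 = -5 + 0 = -5)
-(-61 + B)*(q - 1*(-76)) = -(-61 + 12)*(-5 - 1*(-76)) = -(-49)*(-5 + 76) = -(-49)*71 = -1*(-3479) = 3479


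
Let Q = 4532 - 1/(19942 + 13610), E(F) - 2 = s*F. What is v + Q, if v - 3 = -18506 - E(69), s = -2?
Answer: -464191921/33552 ≈ -13835.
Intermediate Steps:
E(F) = 2 - 2*F
v = -18367 (v = 3 + (-18506 - (2 - 2*69)) = 3 + (-18506 - (2 - 138)) = 3 + (-18506 - 1*(-136)) = 3 + (-18506 + 136) = 3 - 18370 = -18367)
Q = 152057663/33552 (Q = 4532 - 1/33552 = 152057663/33552 ≈ 4532.0)
v + Q = -18367 + 152057663/33552 = -464191921/33552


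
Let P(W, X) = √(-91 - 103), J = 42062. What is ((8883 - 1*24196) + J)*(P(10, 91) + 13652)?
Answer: 365177348 + 26749*I*√194 ≈ 3.6518e+8 + 3.7257e+5*I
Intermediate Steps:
P(W, X) = I*√194 (P(W, X) = √(-194) = I*√194)
((8883 - 1*24196) + J)*(P(10, 91) + 13652) = ((8883 - 1*24196) + 42062)*(I*√194 + 13652) = ((8883 - 24196) + 42062)*(13652 + I*√194) = (-15313 + 42062)*(13652 + I*√194) = 26749*(13652 + I*√194) = 365177348 + 26749*I*√194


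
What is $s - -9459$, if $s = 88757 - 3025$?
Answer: $95191$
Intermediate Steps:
$s = 85732$ ($s = 88757 - 3025 = 85732$)
$s - -9459 = 85732 - -9459 = 85732 + 9459 = 95191$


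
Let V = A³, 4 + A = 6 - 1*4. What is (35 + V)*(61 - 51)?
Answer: 270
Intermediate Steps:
A = -2 (A = -4 + (6 - 1*4) = -4 + (6 - 4) = -4 + 2 = -2)
V = -8 (V = (-2)³ = -8)
(35 + V)*(61 - 51) = (35 - 8)*(61 - 51) = 27*10 = 270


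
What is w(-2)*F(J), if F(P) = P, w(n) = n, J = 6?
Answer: -12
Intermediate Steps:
w(-2)*F(J) = -2*6 = -12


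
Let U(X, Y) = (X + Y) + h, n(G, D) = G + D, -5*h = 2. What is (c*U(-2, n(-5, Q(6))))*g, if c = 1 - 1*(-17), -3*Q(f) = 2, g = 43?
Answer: -31218/5 ≈ -6243.6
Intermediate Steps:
Q(f) = -⅔ (Q(f) = -⅓*2 = -⅔)
h = -⅖ (h = -⅕*2 = -⅖ ≈ -0.40000)
n(G, D) = D + G
U(X, Y) = -⅖ + X + Y (U(X, Y) = (X + Y) - ⅖ = -⅖ + X + Y)
c = 18 (c = 1 + 17 = 18)
(c*U(-2, n(-5, Q(6))))*g = (18*(-⅖ - 2 + (-⅔ - 5)))*43 = (18*(-⅖ - 2 - 17/3))*43 = (18*(-121/15))*43 = -726/5*43 = -31218/5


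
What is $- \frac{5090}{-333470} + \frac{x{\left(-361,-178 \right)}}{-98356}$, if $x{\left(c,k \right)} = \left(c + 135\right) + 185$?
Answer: $\frac{51430431}{3279877532} \approx 0.015681$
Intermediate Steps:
$x{\left(c,k \right)} = 320 + c$ ($x{\left(c,k \right)} = \left(135 + c\right) + 185 = 320 + c$)
$- \frac{5090}{-333470} + \frac{x{\left(-361,-178 \right)}}{-98356} = - \frac{5090}{-333470} + \frac{320 - 361}{-98356} = \left(-5090\right) \left(- \frac{1}{333470}\right) - - \frac{41}{98356} = \frac{509}{33347} + \frac{41}{98356} = \frac{51430431}{3279877532}$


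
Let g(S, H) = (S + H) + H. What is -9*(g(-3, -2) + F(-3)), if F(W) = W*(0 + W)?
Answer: -18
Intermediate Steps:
g(S, H) = S + 2*H (g(S, H) = (H + S) + H = S + 2*H)
F(W) = W² (F(W) = W*W = W²)
-9*(g(-3, -2) + F(-3)) = -9*((-3 + 2*(-2)) + (-3)²) = -9*((-3 - 4) + 9) = -9*(-7 + 9) = -9*2 = -18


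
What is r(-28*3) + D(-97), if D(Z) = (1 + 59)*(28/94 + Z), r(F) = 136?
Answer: -266308/47 ≈ -5666.1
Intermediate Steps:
D(Z) = 840/47 + 60*Z (D(Z) = 60*(28*(1/94) + Z) = 60*(14/47 + Z) = 840/47 + 60*Z)
r(-28*3) + D(-97) = 136 + (840/47 + 60*(-97)) = 136 + (840/47 - 5820) = 136 - 272700/47 = -266308/47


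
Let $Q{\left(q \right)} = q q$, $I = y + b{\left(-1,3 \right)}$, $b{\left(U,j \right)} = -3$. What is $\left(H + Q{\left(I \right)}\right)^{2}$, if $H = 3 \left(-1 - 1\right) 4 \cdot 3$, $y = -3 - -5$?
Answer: $5041$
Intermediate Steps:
$y = 2$ ($y = -3 + 5 = 2$)
$I = -1$ ($I = 2 - 3 = -1$)
$Q{\left(q \right)} = q^{2}$
$H = -72$ ($H = 3 \left(-2\right) 4 \cdot 3 = \left(-6\right) 4 \cdot 3 = \left(-24\right) 3 = -72$)
$\left(H + Q{\left(I \right)}\right)^{2} = \left(-72 + \left(-1\right)^{2}\right)^{2} = \left(-72 + 1\right)^{2} = \left(-71\right)^{2} = 5041$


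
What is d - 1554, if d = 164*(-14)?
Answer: -3850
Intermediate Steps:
d = -2296
d - 1554 = -2296 - 1554 = -3850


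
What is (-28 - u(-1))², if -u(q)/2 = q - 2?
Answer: 1156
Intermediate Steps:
u(q) = 4 - 2*q (u(q) = -2*(q - 2) = -2*(-2 + q) = 4 - 2*q)
(-28 - u(-1))² = (-28 - (4 - 2*(-1)))² = (-28 - (4 + 2))² = (-28 - 1*6)² = (-28 - 6)² = (-34)² = 1156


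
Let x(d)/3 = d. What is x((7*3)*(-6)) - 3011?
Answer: -3389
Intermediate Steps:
x(d) = 3*d
x((7*3)*(-6)) - 3011 = 3*((7*3)*(-6)) - 3011 = 3*(21*(-6)) - 3011 = 3*(-126) - 3011 = -378 - 3011 = -3389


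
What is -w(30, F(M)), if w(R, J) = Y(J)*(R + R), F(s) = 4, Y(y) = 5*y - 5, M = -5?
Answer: -900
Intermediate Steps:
Y(y) = -5 + 5*y
w(R, J) = 2*R*(-5 + 5*J) (w(R, J) = (-5 + 5*J)*(R + R) = (-5 + 5*J)*(2*R) = 2*R*(-5 + 5*J))
-w(30, F(M)) = -10*30*(-1 + 4) = -10*30*3 = -1*900 = -900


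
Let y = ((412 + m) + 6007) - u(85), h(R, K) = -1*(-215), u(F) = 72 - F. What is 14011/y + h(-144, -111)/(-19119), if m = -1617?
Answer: 88947028/30685995 ≈ 2.8986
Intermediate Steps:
h(R, K) = 215
y = 4815 (y = ((412 - 1617) + 6007) - (72 - 1*85) = (-1205 + 6007) - (72 - 85) = 4802 - 1*(-13) = 4802 + 13 = 4815)
14011/y + h(-144, -111)/(-19119) = 14011/4815 + 215/(-19119) = 14011*(1/4815) + 215*(-1/19119) = 14011/4815 - 215/19119 = 88947028/30685995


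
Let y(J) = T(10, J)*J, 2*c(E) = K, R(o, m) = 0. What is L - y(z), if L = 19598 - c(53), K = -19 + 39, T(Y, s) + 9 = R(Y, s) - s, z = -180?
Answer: 50368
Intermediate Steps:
T(Y, s) = -9 - s (T(Y, s) = -9 + (0 - s) = -9 - s)
K = 20
c(E) = 10 (c(E) = (½)*20 = 10)
y(J) = J*(-9 - J) (y(J) = (-9 - J)*J = J*(-9 - J))
L = 19588 (L = 19598 - 1*10 = 19598 - 10 = 19588)
L - y(z) = 19588 - (-1)*(-180)*(9 - 180) = 19588 - (-1)*(-180)*(-171) = 19588 - 1*(-30780) = 19588 + 30780 = 50368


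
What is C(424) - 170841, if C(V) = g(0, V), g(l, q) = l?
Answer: -170841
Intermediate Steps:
C(V) = 0
C(424) - 170841 = 0 - 170841 = -170841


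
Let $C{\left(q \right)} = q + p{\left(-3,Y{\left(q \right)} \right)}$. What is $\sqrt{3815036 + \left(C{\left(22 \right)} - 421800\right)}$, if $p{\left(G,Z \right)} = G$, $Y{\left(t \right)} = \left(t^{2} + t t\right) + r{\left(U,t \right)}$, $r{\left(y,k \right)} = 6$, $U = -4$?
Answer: $\sqrt{3393255} \approx 1842.1$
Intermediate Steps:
$Y{\left(t \right)} = 6 + 2 t^{2}$ ($Y{\left(t \right)} = \left(t^{2} + t t\right) + 6 = \left(t^{2} + t^{2}\right) + 6 = 2 t^{2} + 6 = 6 + 2 t^{2}$)
$C{\left(q \right)} = -3 + q$ ($C{\left(q \right)} = q - 3 = -3 + q$)
$\sqrt{3815036 + \left(C{\left(22 \right)} - 421800\right)} = \sqrt{3815036 + \left(\left(-3 + 22\right) - 421800\right)} = \sqrt{3815036 + \left(19 - 421800\right)} = \sqrt{3815036 - 421781} = \sqrt{3393255}$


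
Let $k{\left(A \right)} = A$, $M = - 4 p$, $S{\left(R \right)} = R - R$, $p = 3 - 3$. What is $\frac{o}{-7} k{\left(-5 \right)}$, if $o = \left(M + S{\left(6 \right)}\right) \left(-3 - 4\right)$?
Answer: $0$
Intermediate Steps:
$p = 0$ ($p = 3 - 3 = 0$)
$S{\left(R \right)} = 0$
$M = 0$ ($M = \left(-4\right) 0 = 0$)
$o = 0$ ($o = \left(0 + 0\right) \left(-3 - 4\right) = 0 \left(-7\right) = 0$)
$\frac{o}{-7} k{\left(-5 \right)} = \frac{1}{-7} \cdot 0 \left(-5\right) = \left(- \frac{1}{7}\right) 0 \left(-5\right) = 0 \left(-5\right) = 0$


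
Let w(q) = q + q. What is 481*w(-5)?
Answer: -4810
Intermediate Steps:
w(q) = 2*q
481*w(-5) = 481*(2*(-5)) = 481*(-10) = -4810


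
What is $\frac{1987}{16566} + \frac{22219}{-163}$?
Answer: $- \frac{367756073}{2700258} \approx -136.19$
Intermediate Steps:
$\frac{1987}{16566} + \frac{22219}{-163} = 1987 \cdot \frac{1}{16566} + 22219 \left(- \frac{1}{163}\right) = \frac{1987}{16566} - \frac{22219}{163} = - \frac{367756073}{2700258}$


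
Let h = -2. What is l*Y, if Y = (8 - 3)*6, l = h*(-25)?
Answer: 1500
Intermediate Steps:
l = 50 (l = -2*(-25) = 50)
Y = 30 (Y = 5*6 = 30)
l*Y = 50*30 = 1500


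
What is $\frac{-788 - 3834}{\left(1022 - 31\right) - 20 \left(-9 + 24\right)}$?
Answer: $- \frac{4622}{691} \approx -6.6889$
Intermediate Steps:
$\frac{-788 - 3834}{\left(1022 - 31\right) - 20 \left(-9 + 24\right)} = - \frac{4622}{\left(1022 - 31\right) - 300} = - \frac{4622}{991 - 300} = - \frac{4622}{691}$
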